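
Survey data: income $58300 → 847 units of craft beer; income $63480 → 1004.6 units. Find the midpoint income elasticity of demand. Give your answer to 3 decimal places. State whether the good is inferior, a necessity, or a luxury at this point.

2.001 (luxury)

ΔQ = 1004.6 − 847 = 157.6; midpoint Q̄ = (847 + 1004.6)/2 = 925.8.
ΔI = 63480 − 58300 = 5180; midpoint Ī = (58300 + 63480)/2 = 60890.
η = (ΔQ/Q̄) ÷ (ΔI/Ī) = (157.6/925.8) ÷ (5180/60890) = 2.001.
η > 1 ⇒ luxury.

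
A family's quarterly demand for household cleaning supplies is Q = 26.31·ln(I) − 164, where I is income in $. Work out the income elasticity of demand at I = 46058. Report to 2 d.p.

0.22

At I = 46058: Q = 118.508.
dQ/dI = 26.31/I = 0.000571236 at this income.
η = (dQ/dI)·(I/Q) = 0.000571236 × (46058/118.508) = 0.22.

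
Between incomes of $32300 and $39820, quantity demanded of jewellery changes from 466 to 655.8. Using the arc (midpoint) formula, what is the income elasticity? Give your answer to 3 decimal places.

1.623

ΔQ = 655.8 − 466 = 189.8; midpoint Q̄ = (466 + 655.8)/2 = 560.9.
ΔI = 39820 − 32300 = 7520; midpoint Ī = (32300 + 39820)/2 = 36060.
η = (ΔQ/Q̄) ÷ (ΔI/Ī) = (189.8/560.9) ÷ (7520/36060) = 1.623.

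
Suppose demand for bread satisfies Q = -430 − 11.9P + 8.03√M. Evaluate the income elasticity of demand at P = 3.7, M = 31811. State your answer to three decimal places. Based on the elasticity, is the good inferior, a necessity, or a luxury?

0.747 (necessity)

At P = 3.7, M = 31811: Q = 958.172.
Holding P constant, ∂Q/∂M = 8.03/(2√M) = 0.0225111.
η_M = (∂Q/∂M)·(M/Q) = 0.0225111 × (31811/958.172) = 0.747.
Since 0 < η < 1, this is a necessity.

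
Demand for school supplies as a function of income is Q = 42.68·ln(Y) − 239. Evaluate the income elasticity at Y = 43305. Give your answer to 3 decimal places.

0.197

At Y = 43305: Q = 216.653.
dQ/dY = 42.68/Y = 0.000985567 at this income.
η = (dQ/dY)·(Y/Q) = 0.000985567 × (43305/216.653) = 0.197.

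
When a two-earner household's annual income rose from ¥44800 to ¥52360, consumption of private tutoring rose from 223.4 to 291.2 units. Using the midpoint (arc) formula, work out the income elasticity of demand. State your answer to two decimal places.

ΔQ = 291.2 − 223.4 = 67.8; midpoint Q̄ = (223.4 + 291.2)/2 = 257.3.
ΔI = 52360 − 44800 = 7560; midpoint Ī = (44800 + 52360)/2 = 48580.
η = (ΔQ/Q̄) ÷ (ΔI/Ī) = (67.8/257.3) ÷ (7560/48580) = 1.69.

1.69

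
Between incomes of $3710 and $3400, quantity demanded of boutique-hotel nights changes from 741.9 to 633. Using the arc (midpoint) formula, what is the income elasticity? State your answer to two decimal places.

ΔQ = 633 − 741.9 = -108.9; midpoint Q̄ = (741.9 + 633)/2 = 687.45.
ΔI = 3400 − 3710 = -310; midpoint Ī = (3710 + 3400)/2 = 3555.
η = (ΔQ/Q̄) ÷ (ΔI/Ī) = (-108.9/687.45) ÷ (-310/3555) = 1.82.

1.82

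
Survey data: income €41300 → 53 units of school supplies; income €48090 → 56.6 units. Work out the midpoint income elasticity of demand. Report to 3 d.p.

0.432

ΔQ = 56.6 − 53 = 3.6; midpoint Q̄ = (53 + 56.6)/2 = 54.8.
ΔI = 48090 − 41300 = 6790; midpoint Ī = (41300 + 48090)/2 = 44695.
η = (ΔQ/Q̄) ÷ (ΔI/Ī) = (3.6/54.8) ÷ (6790/44695) = 0.432.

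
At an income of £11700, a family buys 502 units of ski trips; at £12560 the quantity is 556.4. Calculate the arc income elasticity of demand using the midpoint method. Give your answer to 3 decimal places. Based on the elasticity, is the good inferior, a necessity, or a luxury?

ΔQ = 556.4 − 502 = 54.4; midpoint Q̄ = (502 + 556.4)/2 = 529.2.
ΔI = 12560 − 11700 = 860; midpoint Ī = (11700 + 12560)/2 = 12130.
η = (ΔQ/Q̄) ÷ (ΔI/Ī) = (54.4/529.2) ÷ (860/12130) = 1.450.
η > 1 ⇒ luxury.

1.450 (luxury)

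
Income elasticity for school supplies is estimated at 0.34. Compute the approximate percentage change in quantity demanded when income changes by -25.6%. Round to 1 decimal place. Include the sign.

%ΔQ ≈ η × %ΔI = 0.34 × (-25.6%) = -8.7%.

-8.7%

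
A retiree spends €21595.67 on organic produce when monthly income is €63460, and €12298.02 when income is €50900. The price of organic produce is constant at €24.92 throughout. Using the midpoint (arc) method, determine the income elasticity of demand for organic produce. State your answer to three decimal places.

With a constant price, Q₁ = 21595.67/24.92 = 866.600 and Q₂ = 12298.02/24.92 = 493.500 (equivalently, work directly with expenditure since P cancels).
Midpoint %ΔQ = (12298.02 − 21595.67)/16946.85 = -0.54864; midpoint %ΔI = (50900 − 63460)/57180 = -0.21966.
η = -0.54864 / -0.21966 = 2.498.

2.498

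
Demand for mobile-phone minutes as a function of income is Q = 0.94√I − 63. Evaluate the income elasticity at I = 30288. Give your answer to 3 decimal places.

At I = 30288: Q = 100.592.
dQ/dI = 0.94/(2√I) = 0.00270061 at this income.
η = (dQ/dI)·(I/Q) = 0.00270061 × (30288/100.592) = 0.813.

0.813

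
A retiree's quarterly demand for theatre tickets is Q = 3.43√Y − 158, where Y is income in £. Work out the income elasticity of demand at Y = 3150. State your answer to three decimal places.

2.789

At Y = 3150: Q = 34.508.
dQ/dY = 3.43/(2√Y) = 0.0305569 at this income.
η = (dQ/dY)·(Y/Q) = 0.0305569 × (3150/34.508) = 2.789.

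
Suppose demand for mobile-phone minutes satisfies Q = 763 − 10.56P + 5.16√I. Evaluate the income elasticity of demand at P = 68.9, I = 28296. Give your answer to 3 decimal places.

0.480

At P = 68.9, I = 28296: Q = 903.401.
Holding P constant, ∂Q/∂I = 5.16/(2√I) = 0.0153376.
η_I = (∂Q/∂I)·(I/Q) = 0.0153376 × (28296/903.401) = 0.480.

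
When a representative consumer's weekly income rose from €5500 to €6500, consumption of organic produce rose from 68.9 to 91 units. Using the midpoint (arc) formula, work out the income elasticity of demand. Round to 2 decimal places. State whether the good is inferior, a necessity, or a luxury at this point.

ΔQ = 91 − 68.9 = 22.1; midpoint Q̄ = (68.9 + 91)/2 = 79.95.
ΔI = 6500 − 5500 = 1000; midpoint Ī = (5500 + 6500)/2 = 6000.
η = (ΔQ/Q̄) ÷ (ΔI/Ī) = (22.1/79.95) ÷ (1000/6000) = 1.66.
η > 1 ⇒ luxury.

1.66 (luxury)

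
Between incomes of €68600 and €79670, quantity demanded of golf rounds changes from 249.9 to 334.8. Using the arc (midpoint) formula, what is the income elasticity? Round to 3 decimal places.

1.945

ΔQ = 334.8 − 249.9 = 84.9; midpoint Q̄ = (249.9 + 334.8)/2 = 292.35.
ΔI = 79670 − 68600 = 11070; midpoint Ī = (68600 + 79670)/2 = 74135.
η = (ΔQ/Q̄) ÷ (ΔI/Ī) = (84.9/292.35) ÷ (11070/74135) = 1.945.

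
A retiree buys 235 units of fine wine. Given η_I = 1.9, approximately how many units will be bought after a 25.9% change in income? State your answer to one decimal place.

350.6

%ΔQ ≈ η × %ΔI = 1.9 × 25.9% = 49.21%.
New Q ≈ 235 × (1 + 0.4921) = 350.6.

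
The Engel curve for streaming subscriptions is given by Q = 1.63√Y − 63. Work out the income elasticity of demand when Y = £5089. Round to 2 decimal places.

1.09

At Y = 5089: Q = 53.280.
dQ/dY = 1.63/(2√Y) = 0.0114246 at this income.
η = (dQ/dY)·(Y/Q) = 0.0114246 × (5089/53.280) = 1.09.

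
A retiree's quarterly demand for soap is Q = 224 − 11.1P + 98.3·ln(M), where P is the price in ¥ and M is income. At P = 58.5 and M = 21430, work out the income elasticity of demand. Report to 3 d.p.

At P = 58.5, M = 21430: Q = 554.951.
Holding P constant, ∂Q/∂M = 98.3/M = 0.00458703.
η_M = (∂Q/∂M)·(M/Q) = 0.00458703 × (21430/554.951) = 0.177.

0.177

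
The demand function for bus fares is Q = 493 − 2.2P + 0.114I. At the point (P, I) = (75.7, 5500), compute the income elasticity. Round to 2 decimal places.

0.66

At P = 75.7, I = 5500: Q = 953.460.
Holding P constant, ∂Q/∂I = 0.114.
η_I = (∂Q/∂I)·(I/Q) = 0.114 × (5500/953.460) = 0.66.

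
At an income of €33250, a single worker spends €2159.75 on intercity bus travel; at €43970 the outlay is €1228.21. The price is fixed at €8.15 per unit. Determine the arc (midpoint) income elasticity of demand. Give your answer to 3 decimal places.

-1.981

With a constant price, Q₁ = 2159.75/8.15 = 265.000 and Q₂ = 1228.21/8.15 = 150.701 (equivalently, work directly with expenditure since P cancels).
Midpoint %ΔQ = (1228.21 − 2159.75)/1693.98 = -0.54991; midpoint %ΔI = (43970 − 33250)/38610 = 0.27765.
η = -0.54991 / 0.27765 = -1.981.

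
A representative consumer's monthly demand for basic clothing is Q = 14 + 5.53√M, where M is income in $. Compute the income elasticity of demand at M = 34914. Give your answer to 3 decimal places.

At M = 34914: Q = 1047.296.
dQ/dM = 5.53/(2√M) = 0.0147977 at this income.
η = (dQ/dM)·(M/Q) = 0.0147977 × (34914/1047.296) = 0.493.

0.493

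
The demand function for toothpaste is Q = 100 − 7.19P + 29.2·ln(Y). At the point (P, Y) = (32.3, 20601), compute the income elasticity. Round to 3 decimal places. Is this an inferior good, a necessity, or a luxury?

0.185 (necessity)

At P = 32.3, Y = 20601: Q = 157.809.
Holding P constant, ∂Q/∂Y = 29.2/Y = 0.00141741.
η_Y = (∂Q/∂Y)·(Y/Q) = 0.00141741 × (20601/157.809) = 0.185.
Since 0 < η < 1, this is a necessity.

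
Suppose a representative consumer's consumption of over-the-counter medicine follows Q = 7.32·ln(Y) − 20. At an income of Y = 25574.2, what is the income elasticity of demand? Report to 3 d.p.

0.135

At Y = 25574.2: Q = 54.293.
dQ/dY = 7.32/Y = 0.000286226 at this income.
η = (dQ/dY)·(Y/Q) = 0.000286226 × (25574.2/54.293) = 0.135.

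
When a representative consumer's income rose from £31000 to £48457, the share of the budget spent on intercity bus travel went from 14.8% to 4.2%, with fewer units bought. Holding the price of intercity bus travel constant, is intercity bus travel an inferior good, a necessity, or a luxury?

inferior good

Quantity demanded falls as income rises, so η < 0.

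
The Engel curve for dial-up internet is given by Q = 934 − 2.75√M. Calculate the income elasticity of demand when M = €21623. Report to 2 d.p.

At M = 21623: Q = 529.619.
dQ/dM = -2.75/(2√M) = -0.00935071 at this income.
η = (dQ/dM)·(M/Q) = -0.00935071 × (21623/529.619) = -0.38.

-0.38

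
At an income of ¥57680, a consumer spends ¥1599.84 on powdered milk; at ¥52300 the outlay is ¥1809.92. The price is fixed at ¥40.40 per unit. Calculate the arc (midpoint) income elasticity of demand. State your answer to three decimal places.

With a constant price, Q₁ = 1599.84/40.40 = 39.600 and Q₂ = 1809.92/40.40 = 44.800 (equivalently, work directly with expenditure since P cancels).
Midpoint %ΔQ = (1809.92 − 1599.84)/1704.88 = 0.12322; midpoint %ΔI = (52300 − 57680)/54990 = -0.09784.
η = 0.12322 / -0.09784 = -1.259.

-1.259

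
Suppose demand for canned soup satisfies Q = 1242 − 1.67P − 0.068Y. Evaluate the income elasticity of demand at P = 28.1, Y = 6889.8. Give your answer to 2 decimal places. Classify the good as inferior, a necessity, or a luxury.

At P = 28.1, Y = 6889.8: Q = 726.567.
Holding P constant, ∂Q/∂Y = −0.068.
η_Y = (∂Q/∂Y)·(Y/Q) = -0.068 × (6889.8/726.567) = -0.64.
Since η < 0, this is an inferior good.

-0.64 (inferior good)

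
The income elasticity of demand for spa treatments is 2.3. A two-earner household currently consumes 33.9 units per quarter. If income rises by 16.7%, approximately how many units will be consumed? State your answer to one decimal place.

46.9

%ΔQ ≈ η × %ΔI = 2.3 × 16.7% = 38.41%.
New Q ≈ 33.9 × (1 + 0.3841) = 46.9.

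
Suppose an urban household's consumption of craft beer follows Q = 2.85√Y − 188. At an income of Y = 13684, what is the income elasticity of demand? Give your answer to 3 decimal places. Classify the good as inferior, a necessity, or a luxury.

At Y = 13684: Q = 145.389.
dQ/dY = 2.85/(2√Y) = 0.0121817 at this income.
η = (dQ/dY)·(Y/Q) = 0.0121817 × (13684/145.389) = 1.147.
Since η > 1, the good is a luxury.

1.147 (luxury)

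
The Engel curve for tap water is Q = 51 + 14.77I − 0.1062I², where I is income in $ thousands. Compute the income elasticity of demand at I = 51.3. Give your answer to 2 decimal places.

At I = 51.3: Q = 529.2155.
dQ/dI = 14.77 − 0.2124I = 3.87388.
η = (dQ/dI)·(I/Q) = 3.87388 × (51.3/529.2155) = 0.38.

0.38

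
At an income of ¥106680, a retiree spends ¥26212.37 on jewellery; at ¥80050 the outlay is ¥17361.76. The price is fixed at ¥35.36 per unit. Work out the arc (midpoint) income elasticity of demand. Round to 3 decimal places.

1.424

With a constant price, Q₁ = 26212.37/35.36 = 741.300 and Q₂ = 17361.76/35.36 = 491.000 (equivalently, work directly with expenditure since P cancels).
Midpoint %ΔQ = (17361.76 − 26212.37)/21787.07 = -0.40623; midpoint %ΔI = (80050 − 106680)/93365 = -0.28522.
η = -0.40623 / -0.28522 = 1.424.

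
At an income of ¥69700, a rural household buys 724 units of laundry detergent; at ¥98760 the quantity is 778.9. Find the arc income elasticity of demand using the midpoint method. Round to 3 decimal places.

ΔQ = 778.9 − 724 = 54.9; midpoint Q̄ = (724 + 778.9)/2 = 751.45.
ΔI = 98760 − 69700 = 29060; midpoint Ī = (69700 + 98760)/2 = 84230.
η = (ΔQ/Q̄) ÷ (ΔI/Ī) = (54.9/751.45) ÷ (29060/84230) = 0.212.

0.212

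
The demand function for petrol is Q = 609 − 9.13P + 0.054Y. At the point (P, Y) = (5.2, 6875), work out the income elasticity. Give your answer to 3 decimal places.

At P = 5.2, Y = 6875: Q = 932.774.
Holding P constant, ∂Q/∂Y = 0.054.
η_Y = (∂Q/∂Y)·(Y/Q) = 0.054 × (6875/932.774) = 0.398.

0.398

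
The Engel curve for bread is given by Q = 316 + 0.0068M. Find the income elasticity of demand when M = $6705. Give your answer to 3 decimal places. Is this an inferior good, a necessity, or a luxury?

0.126 (necessity)

At M = 6705: Q = 361.594.
dQ/dM = 0.0068.
η = (dQ/dM)·(M/Q) = 0.0068 × (6705/361.594) = 0.126.
Since 0 < η < 1, the good is a necessity.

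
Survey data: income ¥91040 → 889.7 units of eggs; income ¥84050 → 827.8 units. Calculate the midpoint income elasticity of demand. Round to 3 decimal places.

ΔQ = 827.8 − 889.7 = -61.9; midpoint Q̄ = (889.7 + 827.8)/2 = 858.75.
ΔI = 84050 − 91040 = -6990; midpoint Ī = (91040 + 84050)/2 = 87545.
η = (ΔQ/Q̄) ÷ (ΔI/Ī) = (-61.9/858.75) ÷ (-6990/87545) = 0.903.

0.903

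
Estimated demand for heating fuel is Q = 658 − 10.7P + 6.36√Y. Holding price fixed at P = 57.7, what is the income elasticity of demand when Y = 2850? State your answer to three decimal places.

At P = 57.7, Y = 2850: Q = 380.141.
Holding P constant, ∂Q/∂Y = 6.36/(2√Y) = 0.0595669.
η_Y = (∂Q/∂Y)·(Y/Q) = 0.0595669 × (2850/380.141) = 0.447.

0.447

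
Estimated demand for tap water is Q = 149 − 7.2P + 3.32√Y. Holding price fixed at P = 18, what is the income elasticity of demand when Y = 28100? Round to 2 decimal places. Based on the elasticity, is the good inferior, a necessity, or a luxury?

At P = 18, Y = 28100: Q = 575.933.
Holding P constant, ∂Q/∂Y = 3.32/(2√Y) = 0.00990273.
η_Y = (∂Q/∂Y)·(Y/Q) = 0.00990273 × (28100/575.933) = 0.48.
Since 0 < η < 1, this is a necessity.

0.48 (necessity)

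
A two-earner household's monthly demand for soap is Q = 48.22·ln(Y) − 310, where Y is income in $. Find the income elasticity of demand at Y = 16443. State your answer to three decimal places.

At Y = 16443: Q = 158.103.
dQ/dY = 48.22/Y = 0.00293255 at this income.
η = (dQ/dY)·(Y/Q) = 0.00293255 × (16443/158.103) = 0.305.

0.305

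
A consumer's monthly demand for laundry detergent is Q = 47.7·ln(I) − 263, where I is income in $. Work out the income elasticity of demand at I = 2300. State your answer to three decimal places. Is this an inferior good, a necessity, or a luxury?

At I = 2300: Q = 106.230.
dQ/dI = 47.7/I = 0.0207391 at this income.
η = (dQ/dI)·(I/Q) = 0.0207391 × (2300/106.230) = 0.449.
Since 0 < η < 1, the good is a necessity.

0.449 (necessity)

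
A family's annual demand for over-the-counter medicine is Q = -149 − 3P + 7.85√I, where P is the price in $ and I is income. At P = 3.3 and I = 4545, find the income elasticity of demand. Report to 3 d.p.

0.715

At P = 3.3, I = 4545: Q = 370.320.
Holding P constant, ∂Q/∂I = 7.85/(2√I) = 0.0582201.
η_I = (∂Q/∂I)·(I/Q) = 0.0582201 × (4545/370.320) = 0.715.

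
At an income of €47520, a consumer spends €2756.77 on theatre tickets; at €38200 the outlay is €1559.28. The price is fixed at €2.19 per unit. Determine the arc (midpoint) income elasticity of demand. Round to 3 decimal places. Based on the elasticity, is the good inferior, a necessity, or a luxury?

2.552 (luxury)

With a constant price, Q₁ = 2756.77/2.19 = 1258.799 and Q₂ = 1559.28/2.19 = 712.000 (equivalently, work directly with expenditure since P cancels).
Midpoint %ΔQ = (1559.28 − 2756.77)/2158.03 = -0.55490; midpoint %ΔI = (38200 − 47520)/42860 = -0.21745.
η = -0.55490 / -0.21745 = 2.552.
η > 1 ⇒ luxury.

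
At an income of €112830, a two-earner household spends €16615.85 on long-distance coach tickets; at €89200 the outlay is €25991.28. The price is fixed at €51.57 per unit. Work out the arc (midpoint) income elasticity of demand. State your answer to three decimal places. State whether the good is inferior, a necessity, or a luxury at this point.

-1.881 (inferior good)

With a constant price, Q₁ = 16615.85/51.57 = 322.200 and Q₂ = 25991.28/51.57 = 504.000 (equivalently, work directly with expenditure since P cancels).
Midpoint %ΔQ = (25991.28 − 16615.85)/21303.57 = 0.44009; midpoint %ΔI = (89200 − 112830)/101015 = -0.23393.
η = 0.44009 / -0.23393 = -1.881.
η < 0 ⇒ inferior good.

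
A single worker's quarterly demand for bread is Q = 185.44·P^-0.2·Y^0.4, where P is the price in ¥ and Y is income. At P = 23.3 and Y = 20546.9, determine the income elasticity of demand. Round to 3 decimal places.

0.400

For a multiplicative demand Q = A·P^α·Y^β, the income elasticity is β everywhere.
Here β = 0.4, so η = 0.400.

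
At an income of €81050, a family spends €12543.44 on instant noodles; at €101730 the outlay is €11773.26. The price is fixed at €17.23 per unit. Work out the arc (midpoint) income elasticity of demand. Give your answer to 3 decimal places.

-0.280

With a constant price, Q₁ = 12543.44/17.23 = 728.000 and Q₂ = 11773.26/17.23 = 683.300 (equivalently, work directly with expenditure since P cancels).
Midpoint %ΔQ = (11773.26 − 12543.44)/12158.35 = -0.06335; midpoint %ΔI = (101730 − 81050)/91390 = 0.22628.
η = -0.06335 / 0.22628 = -0.280.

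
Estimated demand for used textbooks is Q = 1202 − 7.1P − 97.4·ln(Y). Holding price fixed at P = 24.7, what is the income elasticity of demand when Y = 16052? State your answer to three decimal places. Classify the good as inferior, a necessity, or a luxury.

-1.167 (inferior good)

At P = 24.7, Y = 16052: Q = 83.448.
Holding P constant, ∂Q/∂Y = -97.4/Y = -0.00606778.
η_Y = (∂Q/∂Y)·(Y/Q) = -0.00606778 × (16052/83.448) = -1.167.
Since η < 0, this is an inferior good.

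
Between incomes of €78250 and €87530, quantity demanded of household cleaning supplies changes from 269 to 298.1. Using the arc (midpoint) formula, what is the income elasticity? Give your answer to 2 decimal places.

ΔQ = 298.1 − 269 = 29.1; midpoint Q̄ = (269 + 298.1)/2 = 283.55.
ΔI = 87530 − 78250 = 9280; midpoint Ī = (78250 + 87530)/2 = 82890.
η = (ΔQ/Q̄) ÷ (ΔI/Ī) = (29.1/283.55) ÷ (9280/82890) = 0.92.

0.92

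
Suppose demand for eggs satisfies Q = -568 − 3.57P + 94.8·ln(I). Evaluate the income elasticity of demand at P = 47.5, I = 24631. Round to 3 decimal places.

0.429

At P = 47.5, I = 24631: Q = 221.020.
Holding P constant, ∂Q/∂I = 94.8/I = 0.00384881.
η_I = (∂Q/∂I)·(I/Q) = 0.00384881 × (24631/221.020) = 0.429.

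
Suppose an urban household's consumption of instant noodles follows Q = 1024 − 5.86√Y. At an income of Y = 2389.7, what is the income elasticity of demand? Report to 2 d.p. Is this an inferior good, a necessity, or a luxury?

-0.19 (inferior good)

At Y = 2389.7: Q = 737.536.
dQ/dY = -5.86/(2√Y) = -0.0599371 at this income.
η = (dQ/dY)·(Y/Q) = -0.0599371 × (2389.7/737.536) = -0.19.
Since η < 0, the good is an inferior good.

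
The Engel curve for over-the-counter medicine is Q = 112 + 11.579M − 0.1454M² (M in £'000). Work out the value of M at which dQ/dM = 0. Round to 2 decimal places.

dQ/dM = 11.579 − 0.2908M.
The good is inferior where dQ/dM < 0. Setting dQ/dM = 0 gives M = 11.579 / 0.2908 = 39.82.

39.82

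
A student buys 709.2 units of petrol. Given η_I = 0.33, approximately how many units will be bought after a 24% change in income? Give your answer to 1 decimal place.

765.4

%ΔQ ≈ η × %ΔI = 0.33 × 24% = 7.92%.
New Q ≈ 709.2 × (1 + 0.0792) = 765.4.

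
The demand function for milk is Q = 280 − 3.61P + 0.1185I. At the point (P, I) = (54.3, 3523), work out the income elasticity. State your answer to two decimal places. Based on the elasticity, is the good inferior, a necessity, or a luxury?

At P = 54.3, I = 3523: Q = 501.453.
Holding P constant, ∂Q/∂I = 0.1185.
η_I = (∂Q/∂I)·(I/Q) = 0.1185 × (3523/501.453) = 0.83.
Since 0 < η < 1, this is a necessity.

0.83 (necessity)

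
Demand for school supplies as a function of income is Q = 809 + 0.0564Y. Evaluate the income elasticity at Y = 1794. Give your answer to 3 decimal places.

0.111

At Y = 1794: Q = 910.182.
dQ/dY = 0.0564.
η = (dQ/dY)·(Y/Q) = 0.0564 × (1794/910.182) = 0.111.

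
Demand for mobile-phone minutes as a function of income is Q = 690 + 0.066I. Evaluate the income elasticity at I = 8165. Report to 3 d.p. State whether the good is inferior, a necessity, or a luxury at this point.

At I = 8165: Q = 1228.890.
dQ/dI = 0.066.
η = (dQ/dI)·(I/Q) = 0.066 × (8165/1228.890) = 0.439.
Since 0 < η < 1, the good is a necessity.

0.439 (necessity)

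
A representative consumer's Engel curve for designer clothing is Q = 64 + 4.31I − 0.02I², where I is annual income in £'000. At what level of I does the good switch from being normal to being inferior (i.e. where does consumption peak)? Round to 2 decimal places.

dQ/dI = 4.31 − 0.04I.
The good is inferior where dQ/dI < 0. Setting dQ/dI = 0 gives I = 4.31 / 0.04 = 107.75.

107.75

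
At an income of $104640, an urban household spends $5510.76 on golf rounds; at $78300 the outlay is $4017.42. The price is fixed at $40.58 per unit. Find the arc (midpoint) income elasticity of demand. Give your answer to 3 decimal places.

With a constant price, Q₁ = 5510.76/40.58 = 135.800 and Q₂ = 4017.42/40.58 = 99.000 (equivalently, work directly with expenditure since P cancels).
Midpoint %ΔQ = (4017.42 − 5510.76)/4764.09 = -0.31346; midpoint %ΔI = (78300 − 104640)/91470 = -0.28796.
η = -0.31346 / -0.28796 = 1.089.

1.089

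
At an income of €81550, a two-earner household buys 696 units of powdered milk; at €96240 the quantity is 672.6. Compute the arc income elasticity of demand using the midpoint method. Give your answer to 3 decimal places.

ΔQ = 672.6 − 696 = -23.4; midpoint Q̄ = (696 + 672.6)/2 = 684.3.
ΔI = 96240 − 81550 = 14690; midpoint Ī = (81550 + 96240)/2 = 88895.
η = (ΔQ/Q̄) ÷ (ΔI/Ī) = (-23.4/684.3) ÷ (14690/88895) = -0.207.

-0.207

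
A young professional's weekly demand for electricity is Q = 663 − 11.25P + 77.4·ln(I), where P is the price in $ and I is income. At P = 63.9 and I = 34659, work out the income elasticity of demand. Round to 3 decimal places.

0.103

At P = 63.9, I = 34659: Q = 753.211.
Holding P constant, ∂Q/∂I = 77.4/I = 0.00223319.
η_I = (∂Q/∂I)·(I/Q) = 0.00223319 × (34659/753.211) = 0.103.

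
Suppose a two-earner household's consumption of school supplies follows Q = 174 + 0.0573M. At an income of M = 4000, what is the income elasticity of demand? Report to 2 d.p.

At M = 4000: Q = 403.200.
dQ/dM = 0.0573.
η = (dQ/dM)·(M/Q) = 0.0573 × (4000/403.200) = 0.57.

0.57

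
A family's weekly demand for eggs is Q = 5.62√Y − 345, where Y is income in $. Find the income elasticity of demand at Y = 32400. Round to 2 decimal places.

At Y = 32400: Q = 666.600.
dQ/dY = 5.62/(2√Y) = 0.0156111 at this income.
η = (dQ/dY)·(Y/Q) = 0.0156111 × (32400/666.600) = 0.76.

0.76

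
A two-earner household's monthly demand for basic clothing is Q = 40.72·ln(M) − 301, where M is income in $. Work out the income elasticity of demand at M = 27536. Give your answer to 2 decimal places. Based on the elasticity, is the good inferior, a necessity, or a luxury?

At M = 27536: Q = 115.291.
dQ/dM = 40.72/M = 0.00147879 at this income.
η = (dQ/dM)·(M/Q) = 0.00147879 × (27536/115.291) = 0.35.
Since 0 < η < 1, the good is a necessity.

0.35 (necessity)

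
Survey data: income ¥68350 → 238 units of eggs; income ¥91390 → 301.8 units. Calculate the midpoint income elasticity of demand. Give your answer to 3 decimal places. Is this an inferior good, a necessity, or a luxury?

0.819 (necessity)

ΔQ = 301.8 − 238 = 63.8; midpoint Q̄ = (238 + 301.8)/2 = 269.9.
ΔI = 91390 − 68350 = 23040; midpoint Ī = (68350 + 91390)/2 = 79870.
η = (ΔQ/Q̄) ÷ (ΔI/Ī) = (63.8/269.9) ÷ (23040/79870) = 0.819.
0 < η < 1 ⇒ necessity.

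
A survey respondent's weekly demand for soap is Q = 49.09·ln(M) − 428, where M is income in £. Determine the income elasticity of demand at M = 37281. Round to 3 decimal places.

At M = 37281: Q = 88.733.
dQ/dM = 49.09/M = 0.00131676 at this income.
η = (dQ/dM)·(M/Q) = 0.00131676 × (37281/88.733) = 0.553.

0.553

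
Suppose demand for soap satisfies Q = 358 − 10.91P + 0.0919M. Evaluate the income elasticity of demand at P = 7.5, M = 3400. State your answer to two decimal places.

0.53

At P = 7.5, M = 3400: Q = 588.635.
Holding P constant, ∂Q/∂M = 0.0919.
η_M = (∂Q/∂M)·(M/Q) = 0.0919 × (3400/588.635) = 0.53.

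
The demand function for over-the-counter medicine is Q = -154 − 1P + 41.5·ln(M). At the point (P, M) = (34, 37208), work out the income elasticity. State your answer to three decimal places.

0.167

At P = 34, M = 37208: Q = 248.758.
Holding P constant, ∂Q/∂M = 41.5/M = 0.00111535.
η_M = (∂Q/∂M)·(M/Q) = 0.00111535 × (37208/248.758) = 0.167.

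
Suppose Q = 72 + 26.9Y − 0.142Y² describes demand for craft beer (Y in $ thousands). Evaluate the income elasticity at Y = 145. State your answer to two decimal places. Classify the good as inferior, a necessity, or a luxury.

-2.10 (inferior good)

At Y = 145: Q = 986.9500.
dQ/dY = 26.9 − 0.284Y = -14.28000.
η = (dQ/dY)·(Y/Q) = -14.28000 × (145/986.9500) = -2.10.
η < 0 ⇒ inferior good.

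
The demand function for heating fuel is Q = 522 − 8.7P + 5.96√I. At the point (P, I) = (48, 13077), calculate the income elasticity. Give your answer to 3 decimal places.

At P = 48, I = 13077: Q = 785.954.
Holding P constant, ∂Q/∂I = 5.96/(2√I) = 0.0260593.
η_I = (∂Q/∂I)·(I/Q) = 0.0260593 × (13077/785.954) = 0.434.

0.434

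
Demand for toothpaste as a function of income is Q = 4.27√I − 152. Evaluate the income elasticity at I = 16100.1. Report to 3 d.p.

0.695

At I = 16100.1: Q = 389.804.
dQ/dI = 4.27/(2√I) = 0.0168261 at this income.
η = (dQ/dI)·(I/Q) = 0.0168261 × (16100.1/389.804) = 0.695.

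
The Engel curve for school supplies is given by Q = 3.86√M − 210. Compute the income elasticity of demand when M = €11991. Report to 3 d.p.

0.994

At M = 11991: Q = 212.683.
dQ/dM = 3.86/(2√M) = 0.017625 at this income.
η = (dQ/dM)·(M/Q) = 0.017625 × (11991/212.683) = 0.994.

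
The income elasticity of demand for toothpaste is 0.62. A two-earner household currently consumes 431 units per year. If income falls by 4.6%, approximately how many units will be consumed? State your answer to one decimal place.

%ΔQ ≈ η × %ΔI = 0.62 × (-4.6%) = -2.852%.
New Q ≈ 431 × (1 − 0.02852) = 418.7.

418.7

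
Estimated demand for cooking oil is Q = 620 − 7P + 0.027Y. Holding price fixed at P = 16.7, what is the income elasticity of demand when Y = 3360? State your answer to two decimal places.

0.15

At P = 16.7, Y = 3360: Q = 593.820.
Holding P constant, ∂Q/∂Y = 0.027.
η_Y = (∂Q/∂Y)·(Y/Q) = 0.027 × (3360/593.820) = 0.15.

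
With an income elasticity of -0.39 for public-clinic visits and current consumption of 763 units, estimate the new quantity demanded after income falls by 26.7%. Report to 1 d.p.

%ΔQ ≈ η × %ΔI = -0.39 × (-26.7%) = 10.413%.
New Q ≈ 763 × (1 + 0.10413) = 842.5.

842.5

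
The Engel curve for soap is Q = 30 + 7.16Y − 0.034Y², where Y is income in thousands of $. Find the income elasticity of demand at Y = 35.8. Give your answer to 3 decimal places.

0.697

At Y = 35.8: Q = 242.7522.
dQ/dY = 7.16 − 0.068Y = 4.72560.
η = (dQ/dY)·(Y/Q) = 4.72560 × (35.8/242.7522) = 0.697.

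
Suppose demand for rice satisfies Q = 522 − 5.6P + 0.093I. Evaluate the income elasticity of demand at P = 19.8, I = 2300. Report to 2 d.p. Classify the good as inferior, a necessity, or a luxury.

0.34 (necessity)

At P = 19.8, I = 2300: Q = 625.020.
Holding P constant, ∂Q/∂I = 0.093.
η_I = (∂Q/∂I)·(I/Q) = 0.093 × (2300/625.020) = 0.34.
Since 0 < η < 1, this is a necessity.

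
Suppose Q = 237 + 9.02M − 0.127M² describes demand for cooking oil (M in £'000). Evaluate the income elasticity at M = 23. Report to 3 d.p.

At M = 23: Q = 377.2770.
dQ/dM = 9.02 − 0.254M = 3.17800.
η = (dQ/dM)·(M/Q) = 3.17800 × (23/377.2770) = 0.194.

0.194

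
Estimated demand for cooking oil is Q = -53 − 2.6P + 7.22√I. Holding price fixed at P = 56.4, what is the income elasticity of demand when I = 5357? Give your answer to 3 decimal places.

At P = 56.4, I = 5357: Q = 328.803.
Holding P constant, ∂Q/∂I = 7.22/(2√I) = 0.0493226.
η_I = (∂Q/∂I)·(I/Q) = 0.0493226 × (5357/328.803) = 0.804.

0.804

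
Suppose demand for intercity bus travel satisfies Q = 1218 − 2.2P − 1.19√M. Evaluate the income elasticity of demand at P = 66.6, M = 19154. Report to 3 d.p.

-0.091

At P = 66.6, M = 19154: Q = 906.786.
Holding P constant, ∂Q/∂M = -1.19/(2√M) = -0.0042992.
η_M = (∂Q/∂M)·(M/Q) = -0.0042992 × (19154/906.786) = -0.091.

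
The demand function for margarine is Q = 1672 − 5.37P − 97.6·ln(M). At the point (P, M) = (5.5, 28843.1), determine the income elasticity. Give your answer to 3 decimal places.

At P = 5.5, M = 28843.1: Q = 640.149.
Holding P constant, ∂Q/∂M = -97.6/M = -0.00338382.
η_M = (∂Q/∂M)·(M/Q) = -0.00338382 × (28843.1/640.149) = -0.152.

-0.152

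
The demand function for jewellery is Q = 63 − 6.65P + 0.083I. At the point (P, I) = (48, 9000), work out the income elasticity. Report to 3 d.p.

1.522

At P = 48, I = 9000: Q = 490.800.
Holding P constant, ∂Q/∂I = 0.083.
η_I = (∂Q/∂I)·(I/Q) = 0.083 × (9000/490.800) = 1.522.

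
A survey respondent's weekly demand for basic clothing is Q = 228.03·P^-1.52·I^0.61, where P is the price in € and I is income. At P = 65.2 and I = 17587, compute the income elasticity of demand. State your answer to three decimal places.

0.610

For a multiplicative demand Q = A·P^α·I^β, the income elasticity is β everywhere.
Here β = 0.61, so η = 0.610.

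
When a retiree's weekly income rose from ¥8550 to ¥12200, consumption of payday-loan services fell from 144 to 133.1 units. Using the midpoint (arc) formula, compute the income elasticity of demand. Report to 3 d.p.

ΔQ = 133.1 − 144 = -10.9; midpoint Q̄ = (144 + 133.1)/2 = 138.55.
ΔI = 12200 − 8550 = 3650; midpoint Ī = (8550 + 12200)/2 = 10375.
η = (ΔQ/Q̄) ÷ (ΔI/Ī) = (-10.9/138.55) ÷ (3650/10375) = -0.224.

-0.224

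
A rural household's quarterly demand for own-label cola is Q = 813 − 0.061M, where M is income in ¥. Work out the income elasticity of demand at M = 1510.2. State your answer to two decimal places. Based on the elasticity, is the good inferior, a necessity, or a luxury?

-0.13 (inferior good)

At M = 1510.2: Q = 720.878.
dQ/dM = −0.061.
η = (dQ/dM)·(M/Q) = -0.061 × (1510.2/720.878) = -0.13.
Since η < 0, the good is an inferior good.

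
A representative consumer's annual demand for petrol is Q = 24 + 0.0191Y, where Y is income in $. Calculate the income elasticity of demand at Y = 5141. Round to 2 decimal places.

0.80

At Y = 5141: Q = 122.193.
dQ/dY = 0.0191.
η = (dQ/dY)·(Y/Q) = 0.0191 × (5141/122.193) = 0.80.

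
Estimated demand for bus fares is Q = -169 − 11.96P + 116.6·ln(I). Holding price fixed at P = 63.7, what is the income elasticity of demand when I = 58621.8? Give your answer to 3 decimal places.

0.334

At P = 63.7, I = 58621.8: Q = 349.283.
Holding P constant, ∂Q/∂I = 116.6/I = 0.00198902.
η_I = (∂Q/∂I)·(I/Q) = 0.00198902 × (58621.8/349.283) = 0.334.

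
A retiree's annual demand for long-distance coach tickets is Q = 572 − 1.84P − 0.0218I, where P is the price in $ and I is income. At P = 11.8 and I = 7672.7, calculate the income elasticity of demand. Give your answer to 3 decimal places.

-0.437

At P = 11.8, I = 7672.7: Q = 383.023.
Holding P constant, ∂Q/∂I = −0.0218.
η_I = (∂Q/∂I)·(I/Q) = -0.0218 × (7672.7/383.023) = -0.437.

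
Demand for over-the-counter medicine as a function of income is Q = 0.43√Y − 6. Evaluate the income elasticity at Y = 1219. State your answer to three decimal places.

At Y = 1219: Q = 9.013.
dQ/dY = 0.43/(2√Y) = 0.00615796 at this income.
η = (dQ/dY)·(Y/Q) = 0.00615796 × (1219/9.013) = 0.833.

0.833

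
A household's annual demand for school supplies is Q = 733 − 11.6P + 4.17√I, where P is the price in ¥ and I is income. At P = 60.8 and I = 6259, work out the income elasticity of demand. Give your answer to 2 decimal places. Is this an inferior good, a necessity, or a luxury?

0.46 (necessity)

At P = 60.8, I = 6259: Q = 357.625.
Holding P constant, ∂Q/∂I = 4.17/(2√I) = 0.0263544.
η_I = (∂Q/∂I)·(I/Q) = 0.0263544 × (6259/357.625) = 0.46.
Since 0 < η < 1, this is a necessity.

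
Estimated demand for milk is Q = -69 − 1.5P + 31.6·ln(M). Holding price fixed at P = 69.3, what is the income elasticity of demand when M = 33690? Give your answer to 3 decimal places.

At P = 69.3, M = 33690: Q = 156.479.
Holding P constant, ∂Q/∂M = 31.6/M = 0.000937964.
η_M = (∂Q/∂M)·(M/Q) = 0.000937964 × (33690/156.479) = 0.202.

0.202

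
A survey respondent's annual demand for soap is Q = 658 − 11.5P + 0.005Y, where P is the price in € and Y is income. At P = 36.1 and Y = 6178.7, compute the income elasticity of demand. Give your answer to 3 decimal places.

0.113

At P = 36.1, Y = 6178.7: Q = 273.744.
Holding P constant, ∂Q/∂Y = 0.005.
η_Y = (∂Q/∂Y)·(Y/Q) = 0.005 × (6178.7/273.744) = 0.113.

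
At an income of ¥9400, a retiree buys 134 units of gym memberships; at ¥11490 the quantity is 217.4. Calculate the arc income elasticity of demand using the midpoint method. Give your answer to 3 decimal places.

2.372

ΔQ = 217.4 − 134 = 83.4; midpoint Q̄ = (134 + 217.4)/2 = 175.7.
ΔI = 11490 − 9400 = 2090; midpoint Ī = (9400 + 11490)/2 = 10445.
η = (ΔQ/Q̄) ÷ (ΔI/Ī) = (83.4/175.7) ÷ (2090/10445) = 2.372.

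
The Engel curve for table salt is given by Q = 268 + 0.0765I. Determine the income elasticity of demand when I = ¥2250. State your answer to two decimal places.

At I = 2250: Q = 440.125.
dQ/dI = 0.0765.
η = (dQ/dI)·(I/Q) = 0.0765 × (2250/440.125) = 0.39.

0.39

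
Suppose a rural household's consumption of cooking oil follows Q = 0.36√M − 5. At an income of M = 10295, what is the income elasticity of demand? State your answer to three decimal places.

At M = 10295: Q = 31.527.
dQ/dM = 0.36/(2√M) = 0.00177402 at this income.
η = (dQ/dM)·(M/Q) = 0.00177402 × (10295/31.527) = 0.579.

0.579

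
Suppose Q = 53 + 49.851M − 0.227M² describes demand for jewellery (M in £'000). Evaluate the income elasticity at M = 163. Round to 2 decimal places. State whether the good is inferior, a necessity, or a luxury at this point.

-1.83 (inferior good)

At M = 163: Q = 2147.5500.
dQ/dM = 49.851 − 0.454M = -24.15100.
η = (dQ/dM)·(M/Q) = -24.15100 × (163/2147.5500) = -1.83.
η < 0 ⇒ inferior good.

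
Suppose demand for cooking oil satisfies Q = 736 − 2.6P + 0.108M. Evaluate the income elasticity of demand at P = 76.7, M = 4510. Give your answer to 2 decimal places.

At P = 76.7, M = 4510: Q = 1023.660.
Holding P constant, ∂Q/∂M = 0.108.
η_M = (∂Q/∂M)·(M/Q) = 0.108 × (4510/1023.660) = 0.48.

0.48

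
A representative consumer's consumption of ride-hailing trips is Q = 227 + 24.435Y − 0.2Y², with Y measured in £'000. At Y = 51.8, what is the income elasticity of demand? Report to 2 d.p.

0.20

At Y = 51.8: Q = 956.0850.
dQ/dY = 24.435 − 0.4Y = 3.71500.
η = (dQ/dY)·(Y/Q) = 3.71500 × (51.8/956.0850) = 0.20.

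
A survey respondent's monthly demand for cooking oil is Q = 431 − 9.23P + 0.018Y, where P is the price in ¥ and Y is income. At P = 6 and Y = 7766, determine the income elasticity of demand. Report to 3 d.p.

0.271

At P = 6, Y = 7766: Q = 515.408.
Holding P constant, ∂Q/∂Y = 0.018.
η_Y = (∂Q/∂Y)·(Y/Q) = 0.018 × (7766/515.408) = 0.271.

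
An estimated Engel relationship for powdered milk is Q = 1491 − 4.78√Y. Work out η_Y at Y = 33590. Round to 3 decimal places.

At Y = 33590: Q = 614.942.
dQ/dY = -4.78/(2√Y) = -0.0130405 at this income.
η = (dQ/dY)·(Y/Q) = -0.0130405 × (33590/614.942) = -0.712.

-0.712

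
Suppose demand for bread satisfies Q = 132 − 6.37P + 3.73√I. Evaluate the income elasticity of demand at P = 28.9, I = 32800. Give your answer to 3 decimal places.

At P = 28.9, I = 32800: Q = 623.439.
Holding P constant, ∂Q/∂I = 3.73/(2√I) = 0.0102977.
η_I = (∂Q/∂I)·(I/Q) = 0.0102977 × (32800/623.439) = 0.542.

0.542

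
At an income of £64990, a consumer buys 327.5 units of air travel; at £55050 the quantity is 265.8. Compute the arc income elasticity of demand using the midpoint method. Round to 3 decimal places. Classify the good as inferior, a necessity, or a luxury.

1.256 (luxury)

ΔQ = 265.8 − 327.5 = -61.7; midpoint Q̄ = (327.5 + 265.8)/2 = 296.65.
ΔI = 55050 − 64990 = -9940; midpoint Ī = (64990 + 55050)/2 = 60020.
η = (ΔQ/Q̄) ÷ (ΔI/Ī) = (-61.7/296.65) ÷ (-9940/60020) = 1.256.
η > 1 ⇒ luxury.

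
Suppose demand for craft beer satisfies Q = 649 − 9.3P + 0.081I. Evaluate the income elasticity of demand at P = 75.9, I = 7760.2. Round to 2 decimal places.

At P = 75.9, I = 7760.2: Q = 571.706.
Holding P constant, ∂Q/∂I = 0.081.
η_I = (∂Q/∂I)·(I/Q) = 0.081 × (7760.2/571.706) = 1.10.

1.10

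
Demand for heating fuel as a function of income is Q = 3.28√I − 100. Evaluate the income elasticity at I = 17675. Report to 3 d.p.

0.649

At I = 17675: Q = 336.067.
dQ/dI = 3.28/(2√I) = 0.0123357 at this income.
η = (dQ/dI)·(I/Q) = 0.0123357 × (17675/336.067) = 0.649.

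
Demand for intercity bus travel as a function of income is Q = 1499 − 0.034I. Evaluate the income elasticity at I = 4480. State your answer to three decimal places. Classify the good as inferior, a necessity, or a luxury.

-0.113 (inferior good)

At I = 4480: Q = 1346.680.
dQ/dI = −0.034.
η = (dQ/dI)·(I/Q) = -0.034 × (4480/1346.680) = -0.113.
Since η < 0, the good is an inferior good.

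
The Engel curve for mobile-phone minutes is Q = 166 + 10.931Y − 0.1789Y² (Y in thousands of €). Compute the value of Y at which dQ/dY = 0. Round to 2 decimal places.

30.55

dQ/dY = 10.931 − 0.3578Y.
The good is inferior where dQ/dY < 0. Setting dQ/dY = 0 gives Y = 10.931 / 0.3578 = 30.55.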